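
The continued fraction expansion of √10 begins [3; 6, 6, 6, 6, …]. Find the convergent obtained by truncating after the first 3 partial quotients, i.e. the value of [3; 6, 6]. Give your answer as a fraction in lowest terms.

Start with 6.
6 + 1/(6/1) = 6 + 1/6 = 37/6
3 + 1/(37/6) = 3 + 6/37 = 117/37

117/37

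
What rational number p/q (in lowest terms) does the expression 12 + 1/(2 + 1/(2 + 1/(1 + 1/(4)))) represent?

Start with 4.
1 + 1/(4/1) = 1 + 1/4 = 5/4
2 + 1/(5/4) = 2 + 4/5 = 14/5
2 + 1/(14/5) = 2 + 5/14 = 33/14
12 + 1/(33/14) = 12 + 14/33 = 410/33

410/33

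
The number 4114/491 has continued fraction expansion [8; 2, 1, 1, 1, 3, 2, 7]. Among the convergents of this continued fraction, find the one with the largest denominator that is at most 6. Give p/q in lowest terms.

a_0 = 8: 8/1  (≤ bound)
a_1 = 2: 17/2  (≤ bound)
a_2 = 1: 25/3  (≤ bound)
a_3 = 1: 42/5  (≤ bound)
a_4 = 1: 67/8  (> 6, stop)

42/5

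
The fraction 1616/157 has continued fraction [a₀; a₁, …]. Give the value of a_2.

2

⌊1616/157⌋ = 10, remainder 46
⌊157/46⌋ = 3, remainder 19
⌊46/19⌋ = 2, remainder 8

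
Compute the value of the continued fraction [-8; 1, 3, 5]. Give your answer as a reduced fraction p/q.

-152/21

Build up convergents one term at a time:
a_0 = -8: -8/1
a_1 = 1: -7/1
a_2 = 3: -29/4
a_3 = 5: -152/21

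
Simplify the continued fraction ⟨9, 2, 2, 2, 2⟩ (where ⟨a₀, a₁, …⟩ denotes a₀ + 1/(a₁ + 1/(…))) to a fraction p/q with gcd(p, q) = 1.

273/29

Start with 2.
2 + 1/(2/1) = 2 + 1/2 = 5/2
2 + 1/(5/2) = 2 + 2/5 = 12/5
2 + 1/(12/5) = 2 + 5/12 = 29/12
9 + 1/(29/12) = 9 + 12/29 = 273/29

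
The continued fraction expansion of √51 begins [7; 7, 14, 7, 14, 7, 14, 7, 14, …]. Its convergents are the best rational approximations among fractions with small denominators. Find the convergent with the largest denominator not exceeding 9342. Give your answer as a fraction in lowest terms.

a_0 = 7: 7/1  (≤ bound)
a_1 = 7: 50/7  (≤ bound)
a_2 = 14: 707/99  (≤ bound)
a_3 = 7: 4999/700  (≤ bound)
a_4 = 14: 70693/9899  (> 9342, stop)

4999/700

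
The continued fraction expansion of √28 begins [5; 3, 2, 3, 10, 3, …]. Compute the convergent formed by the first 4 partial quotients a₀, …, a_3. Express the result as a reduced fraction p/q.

127/24

a_0 = 5: 5/1
a_1 = 3: 16/3
a_2 = 2: 37/7
a_3 = 3: 127/24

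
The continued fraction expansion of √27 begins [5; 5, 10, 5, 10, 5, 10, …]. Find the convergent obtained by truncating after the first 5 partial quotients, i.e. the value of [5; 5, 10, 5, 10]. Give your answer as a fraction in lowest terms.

a_0 = 5: 5/1
a_1 = 5: 26/5
a_2 = 10: 265/51
a_3 = 5: 1351/260
a_4 = 10: 13775/2651

13775/2651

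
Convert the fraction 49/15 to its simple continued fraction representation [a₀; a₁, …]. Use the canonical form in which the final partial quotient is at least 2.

[3; 3, 1, 3]

⌊49/15⌋ = 3, remainder 4
⌊15/4⌋ = 3, remainder 3
⌊4/3⌋ = 1, remainder 1
⌊3/1⌋ = 3, remainder 0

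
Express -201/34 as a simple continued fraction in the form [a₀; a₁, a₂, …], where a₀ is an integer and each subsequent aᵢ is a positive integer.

[-6; 11, 3]

Apply division with remainder until the remainder is 0:
⌊-201/34⌋ = -6, remainder 3
⌊34/3⌋ = 11, remainder 1
⌊3/1⌋ = 3, remainder 0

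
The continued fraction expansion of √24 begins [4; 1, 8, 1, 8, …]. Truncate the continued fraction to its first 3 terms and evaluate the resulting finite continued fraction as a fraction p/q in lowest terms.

44/9

Start with 8.
1 + 1/(8/1) = 1 + 1/8 = 9/8
4 + 1/(9/8) = 4 + 8/9 = 44/9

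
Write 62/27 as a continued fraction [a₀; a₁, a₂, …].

[2; 3, 2, 1, 2]

⌊62/27⌋ = 2, remainder 8
⌊27/8⌋ = 3, remainder 3
⌊8/3⌋ = 2, remainder 2
⌊3/2⌋ = 1, remainder 1
⌊2/1⌋ = 2, remainder 0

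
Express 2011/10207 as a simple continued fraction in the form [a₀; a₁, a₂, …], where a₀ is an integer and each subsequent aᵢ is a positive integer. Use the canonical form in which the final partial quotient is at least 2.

2011 ÷ 10207 → quotient 0, remainder 2011
10207 ÷ 2011 → quotient 5, remainder 152
2011 ÷ 152 → quotient 13, remainder 35
152 ÷ 35 → quotient 4, remainder 12
35 ÷ 12 → quotient 2, remainder 11
12 ÷ 11 → quotient 1, remainder 1
11 ÷ 1 → quotient 11, remainder 0

[0; 5, 13, 4, 2, 1, 11]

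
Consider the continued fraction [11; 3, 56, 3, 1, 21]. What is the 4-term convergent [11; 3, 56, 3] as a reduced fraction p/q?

Starting at the tail and folding back:
Start with 3.
56 + 1/(3/1) = 56 + 1/3 = 169/3
3 + 1/(169/3) = 3 + 3/169 = 510/169
11 + 1/(510/169) = 11 + 169/510 = 5779/510

5779/510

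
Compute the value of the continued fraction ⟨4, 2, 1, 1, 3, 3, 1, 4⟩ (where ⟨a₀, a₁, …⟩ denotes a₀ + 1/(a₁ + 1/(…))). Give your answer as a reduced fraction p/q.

1611/367

a_0 = 4: 4/1
a_1 = 2: 9/2
a_2 = 1: 13/3
a_3 = 1: 22/5
a_4 = 3: 79/18
a_5 = 3: 259/59
a_6 = 1: 338/77
a_7 = 4: 1611/367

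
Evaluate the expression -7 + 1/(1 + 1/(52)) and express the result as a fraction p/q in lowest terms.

-319/53

a_0 = -7: -7/1
a_1 = 1: -6/1
a_2 = 52: -319/53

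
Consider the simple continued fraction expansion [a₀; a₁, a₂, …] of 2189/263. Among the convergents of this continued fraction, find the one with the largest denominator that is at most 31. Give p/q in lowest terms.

258/31

a_0 = 8: 8/1  (≤ bound)
a_1 = 3: 25/3  (≤ bound)
a_2 = 10: 258/31  (≤ bound)
a_3 = 1: 283/34  (> 31, stop)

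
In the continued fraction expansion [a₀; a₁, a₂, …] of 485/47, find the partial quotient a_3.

485 ÷ 47 → quotient 10, remainder 15
47 ÷ 15 → quotient 3, remainder 2
15 ÷ 2 → quotient 7, remainder 1
2 ÷ 1 → quotient 2, remainder 0

2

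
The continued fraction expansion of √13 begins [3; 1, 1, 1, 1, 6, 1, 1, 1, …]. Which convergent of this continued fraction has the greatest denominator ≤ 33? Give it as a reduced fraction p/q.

119/33

a_0 = 3: 3/1  (≤ bound)
a_1 = 1: 4/1  (≤ bound)
a_2 = 1: 7/2  (≤ bound)
a_3 = 1: 11/3  (≤ bound)
a_4 = 1: 18/5  (≤ bound)
a_5 = 6: 119/33  (≤ bound)
a_6 = 1: 137/38  (> 33, stop)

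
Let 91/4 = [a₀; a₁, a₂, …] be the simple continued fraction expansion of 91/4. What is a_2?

91 = 22·4 + 3, so a_0 = 22
4 = 1·3 + 1, so a_1 = 1
3 = 3·1 + 0, so a_2 = 3

3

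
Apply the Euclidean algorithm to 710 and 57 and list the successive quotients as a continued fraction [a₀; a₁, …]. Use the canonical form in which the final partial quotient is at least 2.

[12; 2, 5, 5]

Apply division with remainder until the remainder is 0:
710 ÷ 57 → quotient 12, remainder 26
57 ÷ 26 → quotient 2, remainder 5
26 ÷ 5 → quotient 5, remainder 1
5 ÷ 1 → quotient 5, remainder 0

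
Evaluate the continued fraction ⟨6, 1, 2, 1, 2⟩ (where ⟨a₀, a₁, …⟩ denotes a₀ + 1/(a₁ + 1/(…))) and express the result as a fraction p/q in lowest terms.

Start with 2.
1 + 1/(2/1) = 1 + 1/2 = 3/2
2 + 1/(3/2) = 2 + 2/3 = 8/3
1 + 1/(8/3) = 1 + 3/8 = 11/8
6 + 1/(11/8) = 6 + 8/11 = 74/11

74/11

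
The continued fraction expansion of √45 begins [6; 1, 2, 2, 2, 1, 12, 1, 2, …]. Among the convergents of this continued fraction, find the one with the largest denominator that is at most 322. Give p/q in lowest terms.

a_0 = 6: 6/1  (≤ bound)
a_1 = 1: 7/1  (≤ bound)
a_2 = 2: 20/3  (≤ bound)
a_3 = 2: 47/7  (≤ bound)
a_4 = 2: 114/17  (≤ bound)
a_5 = 1: 161/24  (≤ bound)
a_6 = 12: 2046/305  (≤ bound)
a_7 = 1: 2207/329  (> 322, stop)

2046/305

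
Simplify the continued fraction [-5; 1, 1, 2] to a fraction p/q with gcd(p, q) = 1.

a_0 = -5: -5/1
a_1 = 1: -4/1
a_2 = 1: -9/2
a_3 = 2: -22/5

-22/5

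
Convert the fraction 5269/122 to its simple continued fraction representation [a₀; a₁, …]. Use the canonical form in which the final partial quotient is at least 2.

Apply division with remainder until the remainder is 0:
5269 ÷ 122 → quotient 43, remainder 23
122 ÷ 23 → quotient 5, remainder 7
23 ÷ 7 → quotient 3, remainder 2
7 ÷ 2 → quotient 3, remainder 1
2 ÷ 1 → quotient 2, remainder 0

[43; 5, 3, 3, 2]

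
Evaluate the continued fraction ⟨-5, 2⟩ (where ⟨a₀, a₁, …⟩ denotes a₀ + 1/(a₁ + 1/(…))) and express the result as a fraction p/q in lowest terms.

-9/2

Starting at the tail and folding back:
Start with 2.
-5 + 1/(2/1) = -5 + 1/2 = -9/2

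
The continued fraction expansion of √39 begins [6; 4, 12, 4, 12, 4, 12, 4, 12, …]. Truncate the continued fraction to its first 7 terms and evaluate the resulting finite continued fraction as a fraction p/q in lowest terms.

764394/122401

Compute successive convergents:
a_0 = 6: 6/1
a_1 = 4: 25/4
a_2 = 12: 306/49
a_3 = 4: 1249/200
a_4 = 12: 15294/2449
a_5 = 4: 62425/9996
a_6 = 12: 764394/122401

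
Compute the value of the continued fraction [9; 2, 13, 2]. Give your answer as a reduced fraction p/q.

Start with 2.
13 + 1/(2/1) = 13 + 1/2 = 27/2
2 + 1/(27/2) = 2 + 2/27 = 56/27
9 + 1/(56/27) = 9 + 27/56 = 531/56

531/56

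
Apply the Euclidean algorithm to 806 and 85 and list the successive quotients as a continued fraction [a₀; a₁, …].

⌊806/85⌋ = 9, remainder 41
⌊85/41⌋ = 2, remainder 3
⌊41/3⌋ = 13, remainder 2
⌊3/2⌋ = 1, remainder 1
⌊2/1⌋ = 2, remainder 0

[9; 2, 13, 1, 2]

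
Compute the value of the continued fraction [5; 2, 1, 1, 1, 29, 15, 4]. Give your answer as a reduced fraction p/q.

77886/14489

Compute successive convergents:
a_0 = 5: 5/1
a_1 = 2: 11/2
a_2 = 1: 16/3
a_3 = 1: 27/5
a_4 = 1: 43/8
a_5 = 29: 1274/237
a_6 = 15: 19153/3563
a_7 = 4: 77886/14489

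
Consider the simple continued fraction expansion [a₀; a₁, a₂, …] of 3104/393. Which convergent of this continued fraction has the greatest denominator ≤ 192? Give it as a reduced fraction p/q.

a_0 = 7: 7/1  (≤ bound)
a_1 = 1: 8/1  (≤ bound)
a_2 = 8: 71/9  (≤ bound)
a_3 = 1: 79/10  (≤ bound)
a_4 = 4: 387/49  (≤ bound)
a_5 = 1: 466/59  (≤ bound)
a_6 = 2: 1319/167  (≤ bound)
a_7 = 2: 3104/393  (> 192, stop)

1319/167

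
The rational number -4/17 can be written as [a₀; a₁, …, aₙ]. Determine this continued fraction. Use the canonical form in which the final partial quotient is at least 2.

⌊-4/17⌋ = -1, remainder 13
⌊17/13⌋ = 1, remainder 4
⌊13/4⌋ = 3, remainder 1
⌊4/1⌋ = 4, remainder 0

[-1; 1, 3, 4]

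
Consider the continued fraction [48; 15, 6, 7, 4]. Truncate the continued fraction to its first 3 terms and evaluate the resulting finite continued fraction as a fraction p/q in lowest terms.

a_0 = 48: 48/1
a_1 = 15: 721/15
a_2 = 6: 4374/91

4374/91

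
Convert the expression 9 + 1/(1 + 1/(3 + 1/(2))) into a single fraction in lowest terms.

88/9

a_0 = 9: 9/1
a_1 = 1: 10/1
a_2 = 3: 39/4
a_3 = 2: 88/9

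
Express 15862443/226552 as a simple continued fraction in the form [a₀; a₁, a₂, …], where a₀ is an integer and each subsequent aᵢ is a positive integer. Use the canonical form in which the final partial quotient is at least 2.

[70; 59, 1, 1, 2, 1, 41, 13]

⌊15862443/226552⌋ = 70, remainder 3803
⌊226552/3803⌋ = 59, remainder 2175
⌊3803/2175⌋ = 1, remainder 1628
⌊2175/1628⌋ = 1, remainder 547
⌊1628/547⌋ = 2, remainder 534
⌊547/534⌋ = 1, remainder 13
⌊534/13⌋ = 41, remainder 1
⌊13/1⌋ = 13, remainder 0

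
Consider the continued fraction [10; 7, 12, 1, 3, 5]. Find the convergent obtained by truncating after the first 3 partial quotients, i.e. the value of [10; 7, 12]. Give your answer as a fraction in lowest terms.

a_0 = 10: 10/1
a_1 = 7: 71/7
a_2 = 12: 862/85

862/85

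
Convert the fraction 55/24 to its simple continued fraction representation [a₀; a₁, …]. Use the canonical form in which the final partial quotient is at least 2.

[2; 3, 2, 3]

55 = 2·24 + 7, so a_0 = 2
24 = 3·7 + 3, so a_1 = 3
7 = 2·3 + 1, so a_2 = 2
3 = 3·1 + 0, so a_3 = 3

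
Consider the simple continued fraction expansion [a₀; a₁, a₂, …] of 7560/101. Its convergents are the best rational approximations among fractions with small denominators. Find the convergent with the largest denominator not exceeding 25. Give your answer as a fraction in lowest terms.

1497/20

a_0 = 74: 74/1  (≤ bound)
a_1 = 1: 75/1  (≤ bound)
a_2 = 5: 449/6  (≤ bound)
a_3 = 1: 524/7  (≤ bound)
a_4 = 2: 1497/20  (≤ bound)
a_5 = 1: 2021/27  (> 25, stop)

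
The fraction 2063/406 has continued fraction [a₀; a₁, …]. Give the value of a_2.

Run the Euclidean algorithm, recording each quotient:
2063 = 5·406 + 33, so a_0 = 5
406 = 12·33 + 10, so a_1 = 12
33 = 3·10 + 3, so a_2 = 3

3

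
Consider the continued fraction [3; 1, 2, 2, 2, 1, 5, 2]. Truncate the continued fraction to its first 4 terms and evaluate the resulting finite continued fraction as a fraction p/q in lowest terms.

Start with 2.
2 + 1/(2/1) = 2 + 1/2 = 5/2
1 + 1/(5/2) = 1 + 2/5 = 7/5
3 + 1/(7/5) = 3 + 5/7 = 26/7

26/7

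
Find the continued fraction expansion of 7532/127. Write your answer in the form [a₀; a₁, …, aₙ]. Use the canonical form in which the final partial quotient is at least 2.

[59; 3, 3, 1, 9]

Repeatedly divide and take the remainder:
7532 = 59·127 + 39, so a_0 = 59
127 = 3·39 + 10, so a_1 = 3
39 = 3·10 + 9, so a_2 = 3
10 = 1·9 + 1, so a_3 = 1
9 = 9·1 + 0, so a_4 = 9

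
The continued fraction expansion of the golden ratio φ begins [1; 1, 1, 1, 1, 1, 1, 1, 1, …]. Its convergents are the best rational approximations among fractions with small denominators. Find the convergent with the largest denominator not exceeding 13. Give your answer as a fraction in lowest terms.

List convergents until the denominator exceeds the bound:
a_0 = 1: 1/1  (≤ bound)
a_1 = 1: 2/1  (≤ bound)
a_2 = 1: 3/2  (≤ bound)
a_3 = 1: 5/3  (≤ bound)
a_4 = 1: 8/5  (≤ bound)
a_5 = 1: 13/8  (≤ bound)
a_6 = 1: 21/13  (≤ bound)
a_7 = 1: 34/21  (> 13, stop)

21/13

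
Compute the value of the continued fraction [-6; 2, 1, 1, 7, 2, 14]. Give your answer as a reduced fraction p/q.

Start with 14.
2 + 1/(14/1) = 2 + 1/14 = 29/14
7 + 1/(29/14) = 7 + 14/29 = 217/29
1 + 1/(217/29) = 1 + 29/217 = 246/217
1 + 1/(246/217) = 1 + 217/246 = 463/246
2 + 1/(463/246) = 2 + 246/463 = 1172/463
-6 + 1/(1172/463) = -6 + 463/1172 = -6569/1172

-6569/1172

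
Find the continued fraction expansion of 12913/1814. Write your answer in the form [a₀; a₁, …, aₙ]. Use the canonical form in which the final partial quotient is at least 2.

Repeatedly divide and take the remainder:
⌊12913/1814⌋ = 7, remainder 215
⌊1814/215⌋ = 8, remainder 94
⌊215/94⌋ = 2, remainder 27
⌊94/27⌋ = 3, remainder 13
⌊27/13⌋ = 2, remainder 1
⌊13/1⌋ = 13, remainder 0

[7; 8, 2, 3, 2, 13]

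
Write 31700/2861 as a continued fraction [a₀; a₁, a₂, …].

Run the Euclidean algorithm, recording each quotient:
⌊31700/2861⌋ = 11, remainder 229
⌊2861/229⌋ = 12, remainder 113
⌊229/113⌋ = 2, remainder 3
⌊113/3⌋ = 37, remainder 2
⌊3/2⌋ = 1, remainder 1
⌊2/1⌋ = 2, remainder 0

[11; 12, 2, 37, 1, 2]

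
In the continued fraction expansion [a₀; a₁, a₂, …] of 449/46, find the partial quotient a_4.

2

Repeatedly divide and take the remainder:
449 = 9·46 + 35, so a_0 = 9
46 = 1·35 + 11, so a_1 = 1
35 = 3·11 + 2, so a_2 = 3
11 = 5·2 + 1, so a_3 = 5
2 = 2·1 + 0, so a_4 = 2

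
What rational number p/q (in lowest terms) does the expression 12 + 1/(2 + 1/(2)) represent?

a_0 = 12: 12/1
a_1 = 2: 25/2
a_2 = 2: 62/5

62/5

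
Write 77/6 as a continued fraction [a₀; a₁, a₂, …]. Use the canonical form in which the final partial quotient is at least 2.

[12; 1, 5]

77 = 12·6 + 5, so a_0 = 12
6 = 1·5 + 1, so a_1 = 1
5 = 5·1 + 0, so a_2 = 5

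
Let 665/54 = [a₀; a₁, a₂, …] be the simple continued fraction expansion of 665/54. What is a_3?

1

⌊665/54⌋ = 12, remainder 17
⌊54/17⌋ = 3, remainder 3
⌊17/3⌋ = 5, remainder 2
⌊3/2⌋ = 1, remainder 1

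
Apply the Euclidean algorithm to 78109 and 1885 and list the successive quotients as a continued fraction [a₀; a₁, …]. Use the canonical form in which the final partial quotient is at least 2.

78109 ÷ 1885 → quotient 41, remainder 824
1885 ÷ 824 → quotient 2, remainder 237
824 ÷ 237 → quotient 3, remainder 113
237 ÷ 113 → quotient 2, remainder 11
113 ÷ 11 → quotient 10, remainder 3
11 ÷ 3 → quotient 3, remainder 2
3 ÷ 2 → quotient 1, remainder 1
2 ÷ 1 → quotient 2, remainder 0

[41; 2, 3, 2, 10, 3, 1, 2]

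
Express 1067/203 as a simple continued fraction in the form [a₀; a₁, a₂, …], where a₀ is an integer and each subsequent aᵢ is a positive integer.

Run the Euclidean algorithm, recording each quotient:
1067 = 5·203 + 52, so a_0 = 5
203 = 3·52 + 47, so a_1 = 3
52 = 1·47 + 5, so a_2 = 1
47 = 9·5 + 2, so a_3 = 9
5 = 2·2 + 1, so a_4 = 2
2 = 2·1 + 0, so a_5 = 2

[5; 3, 1, 9, 2, 2]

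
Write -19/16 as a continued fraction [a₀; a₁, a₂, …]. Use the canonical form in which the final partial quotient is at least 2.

-19 ÷ 16 → quotient -2, remainder 13
16 ÷ 13 → quotient 1, remainder 3
13 ÷ 3 → quotient 4, remainder 1
3 ÷ 1 → quotient 3, remainder 0

[-2; 1, 4, 3]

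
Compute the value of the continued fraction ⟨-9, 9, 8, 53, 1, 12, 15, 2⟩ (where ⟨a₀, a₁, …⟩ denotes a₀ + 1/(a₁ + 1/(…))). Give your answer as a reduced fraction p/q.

-14205911/1597892

a_0 = -9: -9/1
a_1 = 9: -80/9
a_2 = 8: -649/73
a_3 = 53: -34477/3878
a_4 = 1: -35126/3951
a_5 = 12: -455989/51290
a_6 = 15: -6874961/773301
a_7 = 2: -14205911/1597892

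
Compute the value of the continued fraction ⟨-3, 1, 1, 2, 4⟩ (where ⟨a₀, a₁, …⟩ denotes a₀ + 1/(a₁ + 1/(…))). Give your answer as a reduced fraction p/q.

Start with 4.
2 + 1/(4/1) = 2 + 1/4 = 9/4
1 + 1/(9/4) = 1 + 4/9 = 13/9
1 + 1/(13/9) = 1 + 9/13 = 22/13
-3 + 1/(22/13) = -3 + 13/22 = -53/22

-53/22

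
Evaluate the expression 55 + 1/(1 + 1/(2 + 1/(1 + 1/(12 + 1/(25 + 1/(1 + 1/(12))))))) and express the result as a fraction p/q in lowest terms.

960990/17239

Start with 12.
1 + 1/(12/1) = 1 + 1/12 = 13/12
25 + 1/(13/12) = 25 + 12/13 = 337/13
12 + 1/(337/13) = 12 + 13/337 = 4057/337
1 + 1/(4057/337) = 1 + 337/4057 = 4394/4057
2 + 1/(4394/4057) = 2 + 4057/4394 = 12845/4394
1 + 1/(12845/4394) = 1 + 4394/12845 = 17239/12845
55 + 1/(17239/12845) = 55 + 12845/17239 = 960990/17239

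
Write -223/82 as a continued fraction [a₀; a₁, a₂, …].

-223 = -3·82 + 23, so a_0 = -3
82 = 3·23 + 13, so a_1 = 3
23 = 1·13 + 10, so a_2 = 1
13 = 1·10 + 3, so a_3 = 1
10 = 3·3 + 1, so a_4 = 3
3 = 3·1 + 0, so a_5 = 3

[-3; 3, 1, 1, 3, 3]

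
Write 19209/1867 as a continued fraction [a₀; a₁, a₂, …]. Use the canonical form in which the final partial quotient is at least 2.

[10; 3, 2, 6, 2, 2, 3, 2]

19209 = 10·1867 + 539, so a_0 = 10
1867 = 3·539 + 250, so a_1 = 3
539 = 2·250 + 39, so a_2 = 2
250 = 6·39 + 16, so a_3 = 6
39 = 2·16 + 7, so a_4 = 2
16 = 2·7 + 2, so a_5 = 2
7 = 3·2 + 1, so a_6 = 3
2 = 2·1 + 0, so a_7 = 2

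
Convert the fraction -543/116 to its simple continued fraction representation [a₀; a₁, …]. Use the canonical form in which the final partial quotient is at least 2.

⌊-543/116⌋ = -5, remainder 37
⌊116/37⌋ = 3, remainder 5
⌊37/5⌋ = 7, remainder 2
⌊5/2⌋ = 2, remainder 1
⌊2/1⌋ = 2, remainder 0

[-5; 3, 7, 2, 2]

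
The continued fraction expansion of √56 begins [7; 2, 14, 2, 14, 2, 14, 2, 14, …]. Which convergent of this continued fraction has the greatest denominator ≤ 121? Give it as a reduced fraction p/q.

a_0 = 7: 7/1  (≤ bound)
a_1 = 2: 15/2  (≤ bound)
a_2 = 14: 217/29  (≤ bound)
a_3 = 2: 449/60  (≤ bound)
a_4 = 14: 6503/869  (> 121, stop)

449/60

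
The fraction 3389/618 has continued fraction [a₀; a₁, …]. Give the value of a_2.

14

3389 ÷ 618 → quotient 5, remainder 299
618 ÷ 299 → quotient 2, remainder 20
299 ÷ 20 → quotient 14, remainder 19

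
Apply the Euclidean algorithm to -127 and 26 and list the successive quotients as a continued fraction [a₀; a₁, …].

[-5; 8, 1, 2]

-127 = -5·26 + 3, so a_0 = -5
26 = 8·3 + 2, so a_1 = 8
3 = 1·2 + 1, so a_2 = 1
2 = 2·1 + 0, so a_3 = 2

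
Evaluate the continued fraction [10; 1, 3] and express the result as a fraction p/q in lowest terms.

a_0 = 10: 10/1
a_1 = 1: 11/1
a_2 = 3: 43/4

43/4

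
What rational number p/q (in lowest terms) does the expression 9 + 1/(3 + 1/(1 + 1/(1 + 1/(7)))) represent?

492/53

Start with 7.
1 + 1/(7/1) = 1 + 1/7 = 8/7
1 + 1/(8/7) = 1 + 7/8 = 15/8
3 + 1/(15/8) = 3 + 8/15 = 53/15
9 + 1/(53/15) = 9 + 15/53 = 492/53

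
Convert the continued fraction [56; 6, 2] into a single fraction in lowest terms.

Use the convergent recurrence hₖ = aₖ·hₖ₋₁ + hₖ₋₂ (and likewise for the denominators kₖ):
a_0 = 56: 56/1
a_1 = 6: 337/6
a_2 = 2: 730/13

730/13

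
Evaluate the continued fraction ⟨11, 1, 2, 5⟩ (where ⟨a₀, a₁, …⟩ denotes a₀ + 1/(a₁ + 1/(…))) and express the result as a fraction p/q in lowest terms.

187/16

Starting at the tail and folding back:
Start with 5.
2 + 1/(5/1) = 2 + 1/5 = 11/5
1 + 1/(11/5) = 1 + 5/11 = 16/11
11 + 1/(16/11) = 11 + 11/16 = 187/16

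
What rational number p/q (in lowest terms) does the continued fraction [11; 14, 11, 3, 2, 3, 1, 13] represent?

Start with 13.
1 + 1/(13/1) = 1 + 1/13 = 14/13
3 + 1/(14/13) = 3 + 13/14 = 55/14
2 + 1/(55/14) = 2 + 14/55 = 124/55
3 + 1/(124/55) = 3 + 55/124 = 427/124
11 + 1/(427/124) = 11 + 124/427 = 4821/427
14 + 1/(4821/427) = 14 + 427/4821 = 67921/4821
11 + 1/(67921/4821) = 11 + 4821/67921 = 751952/67921

751952/67921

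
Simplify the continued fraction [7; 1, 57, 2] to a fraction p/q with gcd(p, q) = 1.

Work from the innermost term outward:
Start with 2.
57 + 1/(2/1) = 57 + 1/2 = 115/2
1 + 1/(115/2) = 1 + 2/115 = 117/115
7 + 1/(117/115) = 7 + 115/117 = 934/117

934/117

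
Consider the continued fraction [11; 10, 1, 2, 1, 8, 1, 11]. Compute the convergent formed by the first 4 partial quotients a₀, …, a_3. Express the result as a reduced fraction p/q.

355/32

a_0 = 11: 11/1
a_1 = 10: 111/10
a_2 = 1: 122/11
a_3 = 2: 355/32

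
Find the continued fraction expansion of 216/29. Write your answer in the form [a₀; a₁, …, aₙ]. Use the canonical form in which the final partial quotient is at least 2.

[7; 2, 4, 3]

216 = 7·29 + 13, so a_0 = 7
29 = 2·13 + 3, so a_1 = 2
13 = 4·3 + 1, so a_2 = 4
3 = 3·1 + 0, so a_3 = 3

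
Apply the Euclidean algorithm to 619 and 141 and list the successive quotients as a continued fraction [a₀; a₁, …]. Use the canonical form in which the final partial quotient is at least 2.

[4; 2, 1, 1, 3, 2, 3]

619 = 4·141 + 55, so a_0 = 4
141 = 2·55 + 31, so a_1 = 2
55 = 1·31 + 24, so a_2 = 1
31 = 1·24 + 7, so a_3 = 1
24 = 3·7 + 3, so a_4 = 3
7 = 2·3 + 1, so a_5 = 2
3 = 3·1 + 0, so a_6 = 3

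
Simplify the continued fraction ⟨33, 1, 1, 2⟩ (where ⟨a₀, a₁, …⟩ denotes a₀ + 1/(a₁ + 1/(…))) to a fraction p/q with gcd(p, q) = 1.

168/5

Work from the innermost term outward:
Start with 2.
1 + 1/(2/1) = 1 + 1/2 = 3/2
1 + 1/(3/2) = 1 + 2/3 = 5/3
33 + 1/(5/3) = 33 + 3/5 = 168/5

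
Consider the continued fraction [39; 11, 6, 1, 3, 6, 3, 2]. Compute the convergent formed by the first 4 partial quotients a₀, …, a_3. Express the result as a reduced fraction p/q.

3049/78

Use the convergent recurrence hₖ = aₖ·hₖ₋₁ + hₖ₋₂ (and likewise for the denominators kₖ):
a_0 = 39: 39/1
a_1 = 11: 430/11
a_2 = 6: 2619/67
a_3 = 1: 3049/78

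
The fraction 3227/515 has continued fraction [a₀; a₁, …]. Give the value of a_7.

3227 = 6·515 + 137, so a_0 = 6
515 = 3·137 + 104, so a_1 = 3
137 = 1·104 + 33, so a_2 = 1
104 = 3·33 + 5, so a_3 = 3
33 = 6·5 + 3, so a_4 = 6
5 = 1·3 + 2, so a_5 = 1
3 = 1·2 + 1, so a_6 = 1
2 = 2·1 + 0, so a_7 = 2

2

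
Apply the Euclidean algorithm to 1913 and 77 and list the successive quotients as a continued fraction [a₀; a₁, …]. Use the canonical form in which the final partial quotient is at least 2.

[24; 1, 5, 2, 2, 2]

Repeatedly divide and take the remainder:
1913 = 24·77 + 65, so a_0 = 24
77 = 1·65 + 12, so a_1 = 1
65 = 5·12 + 5, so a_2 = 5
12 = 2·5 + 2, so a_3 = 2
5 = 2·2 + 1, so a_4 = 2
2 = 2·1 + 0, so a_5 = 2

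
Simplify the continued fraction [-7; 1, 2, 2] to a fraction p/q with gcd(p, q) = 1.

-44/7

Build up convergents one term at a time:
a_0 = -7: -7/1
a_1 = 1: -6/1
a_2 = 2: -19/3
a_3 = 2: -44/7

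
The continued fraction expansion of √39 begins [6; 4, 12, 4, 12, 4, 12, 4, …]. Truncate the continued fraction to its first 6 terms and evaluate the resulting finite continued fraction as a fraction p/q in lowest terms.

62425/9996

Start with 4.
12 + 1/(4/1) = 12 + 1/4 = 49/4
4 + 1/(49/4) = 4 + 4/49 = 200/49
12 + 1/(200/49) = 12 + 49/200 = 2449/200
4 + 1/(2449/200) = 4 + 200/2449 = 9996/2449
6 + 1/(9996/2449) = 6 + 2449/9996 = 62425/9996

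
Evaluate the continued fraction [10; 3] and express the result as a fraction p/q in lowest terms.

a_0 = 10: 10/1
a_1 = 3: 31/3

31/3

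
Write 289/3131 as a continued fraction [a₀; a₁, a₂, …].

Repeatedly divide and take the remainder:
⌊289/3131⌋ = 0, remainder 289
⌊3131/289⌋ = 10, remainder 241
⌊289/241⌋ = 1, remainder 48
⌊241/48⌋ = 5, remainder 1
⌊48/1⌋ = 48, remainder 0

[0; 10, 1, 5, 48]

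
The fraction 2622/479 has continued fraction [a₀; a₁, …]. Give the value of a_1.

2622 = 5·479 + 227, so a_0 = 5
479 = 2·227 + 25, so a_1 = 2

2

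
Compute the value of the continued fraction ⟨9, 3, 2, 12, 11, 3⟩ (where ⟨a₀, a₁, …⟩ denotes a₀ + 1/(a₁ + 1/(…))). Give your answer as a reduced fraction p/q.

27667/2979

a_0 = 9: 9/1
a_1 = 3: 28/3
a_2 = 2: 65/7
a_3 = 12: 808/87
a_4 = 11: 8953/964
a_5 = 3: 27667/2979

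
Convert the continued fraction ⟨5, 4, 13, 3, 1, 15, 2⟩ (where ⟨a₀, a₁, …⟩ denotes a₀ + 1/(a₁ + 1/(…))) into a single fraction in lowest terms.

Build up convergents one term at a time:
a_0 = 5: 5/1
a_1 = 4: 21/4
a_2 = 13: 278/53
a_3 = 3: 855/163
a_4 = 1: 1133/216
a_5 = 15: 17850/3403
a_6 = 2: 36833/7022

36833/7022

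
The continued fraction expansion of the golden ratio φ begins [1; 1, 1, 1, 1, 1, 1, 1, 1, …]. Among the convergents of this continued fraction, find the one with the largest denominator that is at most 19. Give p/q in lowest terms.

List convergents until the denominator exceeds the bound:
a_0 = 1: 1/1  (≤ bound)
a_1 = 1: 2/1  (≤ bound)
a_2 = 1: 3/2  (≤ bound)
a_3 = 1: 5/3  (≤ bound)
a_4 = 1: 8/5  (≤ bound)
a_5 = 1: 13/8  (≤ bound)
a_6 = 1: 21/13  (≤ bound)
a_7 = 1: 34/21  (> 19, stop)

21/13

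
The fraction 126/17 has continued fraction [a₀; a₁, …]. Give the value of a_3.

3

Apply division with remainder until the remainder is 0:
126 = 7·17 + 7, so a_0 = 7
17 = 2·7 + 3, so a_1 = 2
7 = 2·3 + 1, so a_2 = 2
3 = 3·1 + 0, so a_3 = 3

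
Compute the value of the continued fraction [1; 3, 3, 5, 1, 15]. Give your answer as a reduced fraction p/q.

Start with 15.
1 + 1/(15/1) = 1 + 1/15 = 16/15
5 + 1/(16/15) = 5 + 15/16 = 95/16
3 + 1/(95/16) = 3 + 16/95 = 301/95
3 + 1/(301/95) = 3 + 95/301 = 998/301
1 + 1/(998/301) = 1 + 301/998 = 1299/998

1299/998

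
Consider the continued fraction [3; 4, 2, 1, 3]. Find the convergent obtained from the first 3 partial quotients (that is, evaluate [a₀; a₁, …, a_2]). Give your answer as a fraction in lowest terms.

Starting at the tail and folding back:
Start with 2.
4 + 1/(2/1) = 4 + 1/2 = 9/2
3 + 1/(9/2) = 3 + 2/9 = 29/9

29/9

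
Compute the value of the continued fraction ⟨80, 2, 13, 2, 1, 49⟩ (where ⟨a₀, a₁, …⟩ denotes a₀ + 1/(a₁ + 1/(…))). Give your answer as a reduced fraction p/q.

331827/4123

Work from the innermost term outward:
Start with 49.
1 + 1/(49/1) = 1 + 1/49 = 50/49
2 + 1/(50/49) = 2 + 49/50 = 149/50
13 + 1/(149/50) = 13 + 50/149 = 1987/149
2 + 1/(1987/149) = 2 + 149/1987 = 4123/1987
80 + 1/(4123/1987) = 80 + 1987/4123 = 331827/4123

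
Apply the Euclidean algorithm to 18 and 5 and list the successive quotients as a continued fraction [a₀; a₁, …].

[3; 1, 1, 2]

⌊18/5⌋ = 3, remainder 3
⌊5/3⌋ = 1, remainder 2
⌊3/2⌋ = 1, remainder 1
⌊2/1⌋ = 2, remainder 0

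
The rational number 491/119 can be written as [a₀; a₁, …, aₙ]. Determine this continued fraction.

Apply division with remainder until the remainder is 0:
491 ÷ 119 → quotient 4, remainder 15
119 ÷ 15 → quotient 7, remainder 14
15 ÷ 14 → quotient 1, remainder 1
14 ÷ 1 → quotient 14, remainder 0

[4; 7, 1, 14]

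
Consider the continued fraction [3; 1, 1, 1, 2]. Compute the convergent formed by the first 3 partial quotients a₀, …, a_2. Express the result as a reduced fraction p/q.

a_0 = 3: 3/1
a_1 = 1: 4/1
a_2 = 1: 7/2

7/2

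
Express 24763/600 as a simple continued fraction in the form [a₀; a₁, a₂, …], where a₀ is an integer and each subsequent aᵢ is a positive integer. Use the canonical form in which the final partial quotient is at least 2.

Run the Euclidean algorithm, recording each quotient:
⌊24763/600⌋ = 41, remainder 163
⌊600/163⌋ = 3, remainder 111
⌊163/111⌋ = 1, remainder 52
⌊111/52⌋ = 2, remainder 7
⌊52/7⌋ = 7, remainder 3
⌊7/3⌋ = 2, remainder 1
⌊3/1⌋ = 3, remainder 0

[41; 3, 1, 2, 7, 2, 3]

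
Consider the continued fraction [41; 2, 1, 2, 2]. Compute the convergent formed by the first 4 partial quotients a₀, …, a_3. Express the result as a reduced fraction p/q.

Work from the innermost term outward:
Start with 2.
1 + 1/(2/1) = 1 + 1/2 = 3/2
2 + 1/(3/2) = 2 + 2/3 = 8/3
41 + 1/(8/3) = 41 + 3/8 = 331/8

331/8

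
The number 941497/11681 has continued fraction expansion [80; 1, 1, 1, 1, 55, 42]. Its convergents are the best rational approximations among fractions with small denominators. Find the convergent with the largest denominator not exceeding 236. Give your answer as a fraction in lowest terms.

a_0 = 80: 80/1  (≤ bound)
a_1 = 1: 81/1  (≤ bound)
a_2 = 1: 161/2  (≤ bound)
a_3 = 1: 242/3  (≤ bound)
a_4 = 1: 403/5  (≤ bound)
a_5 = 55: 22407/278  (> 236, stop)

403/5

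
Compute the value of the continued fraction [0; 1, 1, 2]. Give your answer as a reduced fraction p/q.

3/5

Collapse the nested fraction from the inside out:
Start with 2.
1 + 1/(2/1) = 1 + 1/2 = 3/2
1 + 1/(3/2) = 1 + 2/3 = 5/3
0 + 1/(5/3) = 0 + 3/5 = 3/5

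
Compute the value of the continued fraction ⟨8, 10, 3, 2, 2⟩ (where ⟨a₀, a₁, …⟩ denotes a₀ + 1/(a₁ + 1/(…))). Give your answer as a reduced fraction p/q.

Start with 2.
2 + 1/(2/1) = 2 + 1/2 = 5/2
3 + 1/(5/2) = 3 + 2/5 = 17/5
10 + 1/(17/5) = 10 + 5/17 = 175/17
8 + 1/(175/17) = 8 + 17/175 = 1417/175

1417/175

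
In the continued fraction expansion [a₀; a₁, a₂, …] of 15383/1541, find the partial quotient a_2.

Repeatedly divide and take the remainder:
⌊15383/1541⌋ = 9, remainder 1514
⌊1541/1514⌋ = 1, remainder 27
⌊1514/27⌋ = 56, remainder 2

56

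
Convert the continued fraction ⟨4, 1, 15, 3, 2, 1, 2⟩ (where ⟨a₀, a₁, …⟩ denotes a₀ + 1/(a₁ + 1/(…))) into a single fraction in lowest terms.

Start with 2.
1 + 1/(2/1) = 1 + 1/2 = 3/2
2 + 1/(3/2) = 2 + 2/3 = 8/3
3 + 1/(8/3) = 3 + 3/8 = 27/8
15 + 1/(27/8) = 15 + 8/27 = 413/27
1 + 1/(413/27) = 1 + 27/413 = 440/413
4 + 1/(440/413) = 4 + 413/440 = 2173/440

2173/440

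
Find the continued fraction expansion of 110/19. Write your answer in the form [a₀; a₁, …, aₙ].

Run the Euclidean algorithm, recording each quotient:
⌊110/19⌋ = 5, remainder 15
⌊19/15⌋ = 1, remainder 4
⌊15/4⌋ = 3, remainder 3
⌊4/3⌋ = 1, remainder 1
⌊3/1⌋ = 3, remainder 0

[5; 1, 3, 1, 3]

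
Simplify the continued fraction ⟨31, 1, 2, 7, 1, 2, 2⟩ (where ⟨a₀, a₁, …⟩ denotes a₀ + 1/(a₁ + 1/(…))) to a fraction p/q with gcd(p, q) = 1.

5354/169

Start with 2.
2 + 1/(2/1) = 2 + 1/2 = 5/2
1 + 1/(5/2) = 1 + 2/5 = 7/5
7 + 1/(7/5) = 7 + 5/7 = 54/7
2 + 1/(54/7) = 2 + 7/54 = 115/54
1 + 1/(115/54) = 1 + 54/115 = 169/115
31 + 1/(169/115) = 31 + 115/169 = 5354/169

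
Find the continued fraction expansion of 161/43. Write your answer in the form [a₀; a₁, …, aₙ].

Apply division with remainder until the remainder is 0:
161 ÷ 43 → quotient 3, remainder 32
43 ÷ 32 → quotient 1, remainder 11
32 ÷ 11 → quotient 2, remainder 10
11 ÷ 10 → quotient 1, remainder 1
10 ÷ 1 → quotient 10, remainder 0

[3; 1, 2, 1, 10]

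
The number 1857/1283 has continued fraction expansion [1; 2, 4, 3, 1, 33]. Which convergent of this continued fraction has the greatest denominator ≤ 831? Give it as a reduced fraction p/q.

55/38

List convergents until the denominator exceeds the bound:
a_0 = 1: 1/1  (≤ bound)
a_1 = 2: 3/2  (≤ bound)
a_2 = 4: 13/9  (≤ bound)
a_3 = 3: 42/29  (≤ bound)
a_4 = 1: 55/38  (≤ bound)
a_5 = 33: 1857/1283  (> 831, stop)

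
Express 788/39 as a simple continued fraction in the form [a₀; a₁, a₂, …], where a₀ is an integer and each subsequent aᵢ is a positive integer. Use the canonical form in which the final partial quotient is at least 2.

Repeatedly divide and take the remainder:
788 ÷ 39 → quotient 20, remainder 8
39 ÷ 8 → quotient 4, remainder 7
8 ÷ 7 → quotient 1, remainder 1
7 ÷ 1 → quotient 7, remainder 0

[20; 4, 1, 7]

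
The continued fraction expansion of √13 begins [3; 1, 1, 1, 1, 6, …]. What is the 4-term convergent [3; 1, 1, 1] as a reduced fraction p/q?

Build up convergents one term at a time:
a_0 = 3: 3/1
a_1 = 1: 4/1
a_2 = 1: 7/2
a_3 = 1: 11/3

11/3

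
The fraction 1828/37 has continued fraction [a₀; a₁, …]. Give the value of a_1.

2

1828 = 49·37 + 15, so a_0 = 49
37 = 2·15 + 7, so a_1 = 2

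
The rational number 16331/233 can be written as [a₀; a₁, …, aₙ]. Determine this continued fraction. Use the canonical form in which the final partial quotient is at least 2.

16331 ÷ 233 → quotient 70, remainder 21
233 ÷ 21 → quotient 11, remainder 2
21 ÷ 2 → quotient 10, remainder 1
2 ÷ 1 → quotient 2, remainder 0

[70; 11, 10, 2]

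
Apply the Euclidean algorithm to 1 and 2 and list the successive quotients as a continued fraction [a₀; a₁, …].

[0; 2]

Apply division with remainder until the remainder is 0:
1 ÷ 2 → quotient 0, remainder 1
2 ÷ 1 → quotient 2, remainder 0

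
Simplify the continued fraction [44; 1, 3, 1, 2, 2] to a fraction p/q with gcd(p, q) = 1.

1478/33

a_0 = 44: 44/1
a_1 = 1: 45/1
a_2 = 3: 179/4
a_3 = 1: 224/5
a_4 = 2: 627/14
a_5 = 2: 1478/33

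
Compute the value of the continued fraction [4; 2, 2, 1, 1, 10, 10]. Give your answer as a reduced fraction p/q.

5663/1282

a_0 = 4: 4/1
a_1 = 2: 9/2
a_2 = 2: 22/5
a_3 = 1: 31/7
a_4 = 1: 53/12
a_5 = 10: 561/127
a_6 = 10: 5663/1282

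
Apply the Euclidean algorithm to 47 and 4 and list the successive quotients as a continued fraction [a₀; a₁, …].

[11; 1, 3]

47 = 11·4 + 3, so a_0 = 11
4 = 1·3 + 1, so a_1 = 1
3 = 3·1 + 0, so a_2 = 3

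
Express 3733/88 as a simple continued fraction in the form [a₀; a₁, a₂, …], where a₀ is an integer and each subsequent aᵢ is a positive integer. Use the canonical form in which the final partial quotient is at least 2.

[42; 2, 2, 1, 1, 1, 4]

3733 ÷ 88 → quotient 42, remainder 37
88 ÷ 37 → quotient 2, remainder 14
37 ÷ 14 → quotient 2, remainder 9
14 ÷ 9 → quotient 1, remainder 5
9 ÷ 5 → quotient 1, remainder 4
5 ÷ 4 → quotient 1, remainder 1
4 ÷ 1 → quotient 4, remainder 0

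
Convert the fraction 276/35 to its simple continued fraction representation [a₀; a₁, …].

[7; 1, 7, 1, 3]

Apply division with remainder until the remainder is 0:
⌊276/35⌋ = 7, remainder 31
⌊35/31⌋ = 1, remainder 4
⌊31/4⌋ = 7, remainder 3
⌊4/3⌋ = 1, remainder 1
⌊3/1⌋ = 3, remainder 0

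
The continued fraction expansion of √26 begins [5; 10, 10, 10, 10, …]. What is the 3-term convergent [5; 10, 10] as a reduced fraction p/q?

Use the convergent recurrence hₖ = aₖ·hₖ₋₁ + hₖ₋₂ (and likewise for the denominators kₖ):
a_0 = 5: 5/1
a_1 = 10: 51/10
a_2 = 10: 515/101

515/101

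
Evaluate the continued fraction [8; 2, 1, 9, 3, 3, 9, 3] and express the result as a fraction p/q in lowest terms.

72113/8642

a_0 = 8: 8/1
a_1 = 2: 17/2
a_2 = 1: 25/3
a_3 = 9: 242/29
a_4 = 3: 751/90
a_5 = 3: 2495/299
a_6 = 9: 23206/2781
a_7 = 3: 72113/8642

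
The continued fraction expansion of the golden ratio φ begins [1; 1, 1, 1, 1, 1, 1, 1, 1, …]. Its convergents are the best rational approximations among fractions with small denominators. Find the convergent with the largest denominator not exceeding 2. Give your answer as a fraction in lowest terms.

List convergents until the denominator exceeds the bound:
a_0 = 1: 1/1  (≤ bound)
a_1 = 1: 2/1  (≤ bound)
a_2 = 1: 3/2  (≤ bound)
a_3 = 1: 5/3  (> 2, stop)

3/2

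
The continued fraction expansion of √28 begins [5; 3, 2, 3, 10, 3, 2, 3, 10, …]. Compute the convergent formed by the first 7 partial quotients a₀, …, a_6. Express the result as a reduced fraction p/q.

9403/1777

a_0 = 5: 5/1
a_1 = 3: 16/3
a_2 = 2: 37/7
a_3 = 3: 127/24
a_4 = 10: 1307/247
a_5 = 3: 4048/765
a_6 = 2: 9403/1777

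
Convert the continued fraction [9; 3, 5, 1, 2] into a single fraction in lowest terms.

503/54

Start with 2.
1 + 1/(2/1) = 1 + 1/2 = 3/2
5 + 1/(3/2) = 5 + 2/3 = 17/3
3 + 1/(17/3) = 3 + 3/17 = 54/17
9 + 1/(54/17) = 9 + 17/54 = 503/54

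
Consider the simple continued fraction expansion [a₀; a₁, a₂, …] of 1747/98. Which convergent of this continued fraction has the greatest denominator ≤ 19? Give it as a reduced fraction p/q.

a_0 = 17: 17/1  (≤ bound)
a_1 = 1: 18/1  (≤ bound)
a_2 = 4: 89/5  (≤ bound)
a_3 = 1: 107/6  (≤ bound)
a_4 = 3: 410/23  (> 19, stop)

107/6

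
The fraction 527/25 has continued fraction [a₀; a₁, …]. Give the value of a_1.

12

527 ÷ 25 → quotient 21, remainder 2
25 ÷ 2 → quotient 12, remainder 1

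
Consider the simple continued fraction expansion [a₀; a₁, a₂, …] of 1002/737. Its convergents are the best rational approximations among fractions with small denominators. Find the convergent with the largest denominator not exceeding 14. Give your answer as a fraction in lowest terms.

19/14

a_0 = 1: 1/1  (≤ bound)
a_1 = 2: 3/2  (≤ bound)
a_2 = 1: 4/3  (≤ bound)
a_3 = 3: 15/11  (≤ bound)
a_4 = 1: 19/14  (≤ bound)
a_5 = 1: 34/25  (> 14, stop)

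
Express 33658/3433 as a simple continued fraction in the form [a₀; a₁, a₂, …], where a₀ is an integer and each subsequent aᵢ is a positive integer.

[9; 1, 4, 9, 4, 1, 6, 2]

Apply division with remainder until the remainder is 0:
⌊33658/3433⌋ = 9, remainder 2761
⌊3433/2761⌋ = 1, remainder 672
⌊2761/672⌋ = 4, remainder 73
⌊672/73⌋ = 9, remainder 15
⌊73/15⌋ = 4, remainder 13
⌊15/13⌋ = 1, remainder 2
⌊13/2⌋ = 6, remainder 1
⌊2/1⌋ = 2, remainder 0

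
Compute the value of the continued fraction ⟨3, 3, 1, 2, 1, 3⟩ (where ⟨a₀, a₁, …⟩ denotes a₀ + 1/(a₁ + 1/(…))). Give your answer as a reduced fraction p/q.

a_0 = 3: 3/1
a_1 = 3: 10/3
a_2 = 1: 13/4
a_3 = 2: 36/11
a_4 = 1: 49/15
a_5 = 3: 183/56

183/56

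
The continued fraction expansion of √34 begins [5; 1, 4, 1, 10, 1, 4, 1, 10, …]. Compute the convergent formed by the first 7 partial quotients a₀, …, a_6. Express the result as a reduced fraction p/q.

2035/349

Start with 4.
1 + 1/(4/1) = 1 + 1/4 = 5/4
10 + 1/(5/4) = 10 + 4/5 = 54/5
1 + 1/(54/5) = 1 + 5/54 = 59/54
4 + 1/(59/54) = 4 + 54/59 = 290/59
1 + 1/(290/59) = 1 + 59/290 = 349/290
5 + 1/(349/290) = 5 + 290/349 = 2035/349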